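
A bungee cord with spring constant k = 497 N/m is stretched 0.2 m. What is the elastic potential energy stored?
PE = ½kx² = ½(497)(0.2)² = 9.94 J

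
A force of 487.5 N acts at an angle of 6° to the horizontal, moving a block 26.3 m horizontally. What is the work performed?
W = F·d·cosθ = (487.5)(26.3)cos(6°) = 12750 J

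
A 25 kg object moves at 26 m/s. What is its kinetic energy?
KE = ½mv² = ½(25)(26)² = 8450.0 J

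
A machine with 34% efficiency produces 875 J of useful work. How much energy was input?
W_in = W_out/η = 875/0.34 = 2574 J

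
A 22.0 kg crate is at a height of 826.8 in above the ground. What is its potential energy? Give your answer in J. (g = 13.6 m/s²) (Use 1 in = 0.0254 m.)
Convert to SI: m = 22.0 kg, h = 21.0007 m
PE = mgh = (22.0)(13.6)(21.0007) = 6283 J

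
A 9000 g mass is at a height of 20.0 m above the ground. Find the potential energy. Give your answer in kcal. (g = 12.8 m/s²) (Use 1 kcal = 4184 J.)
Convert to SI: m = 9.0 kg, h = 20.0 m
PE = mgh = (9.0)(12.8)(20.0) = 2304.0 J = 0.5507 kcal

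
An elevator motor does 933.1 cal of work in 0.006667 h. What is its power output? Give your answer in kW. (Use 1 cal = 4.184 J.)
Convert to SI: W = 3904.09 J, t = 24.0012 s
P = W/t = 3904.09/24.0012 = 162.662 W = 0.1627 kW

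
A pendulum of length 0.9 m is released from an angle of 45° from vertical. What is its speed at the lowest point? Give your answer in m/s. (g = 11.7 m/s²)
h = L(1 − cosθ) = 0.9(1 − cos45°) = 0.263604 m
v = √(2gh) = √(2·11.7·0.263604) = 2.484 m/s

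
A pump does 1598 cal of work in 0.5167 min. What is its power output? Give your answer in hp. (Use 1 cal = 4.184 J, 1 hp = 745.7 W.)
Convert to SI: W = 6686.03 J, t = 31.002 s
P = W/t = 6686.03/31.002 = 215.665 W = 0.2892 hp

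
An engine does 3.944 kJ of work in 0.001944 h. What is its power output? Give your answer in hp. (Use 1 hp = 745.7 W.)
Convert to SI: W = 3944.0 J, t = 6.9984 s
P = W/t = 3944.0/6.9984 = 563.557 W = 0.7557 hp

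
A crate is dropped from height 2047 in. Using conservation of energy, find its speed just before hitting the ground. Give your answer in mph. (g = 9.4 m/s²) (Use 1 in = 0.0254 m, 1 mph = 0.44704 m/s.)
Convert to SI: h = 51.9938 m
mgh = ½mv² ⇒ v = √(2gh) = √(2·9.4·51.9938) = 31.2647 m/s = 69.94 mph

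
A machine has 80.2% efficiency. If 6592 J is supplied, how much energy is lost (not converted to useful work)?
W_lost = W_in(1 − η) = 6592·(1 − 0.802) = 1305 J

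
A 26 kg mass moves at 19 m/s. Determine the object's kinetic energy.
KE = ½mv² = ½(26)(19)² = 4693.0 J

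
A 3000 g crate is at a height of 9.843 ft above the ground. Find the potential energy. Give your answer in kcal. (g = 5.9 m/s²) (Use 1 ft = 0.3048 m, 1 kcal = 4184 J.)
Convert to SI: m = 3.0 kg, h = 3.00015 m
PE = mgh = (3.0)(5.9)(3.00015) = 53.1026 J = 0.01269 kcal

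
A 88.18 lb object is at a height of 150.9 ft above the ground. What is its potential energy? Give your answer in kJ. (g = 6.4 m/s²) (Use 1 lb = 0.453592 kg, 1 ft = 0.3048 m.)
Convert to SI: m = 39.9977 kg, h = 45.9943 m
PE = mgh = (39.9977)(6.4)(45.9943) = 11773.9 J = 11.77 kJ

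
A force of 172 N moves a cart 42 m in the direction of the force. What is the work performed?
W = F·d = (172)(42) = 7224 J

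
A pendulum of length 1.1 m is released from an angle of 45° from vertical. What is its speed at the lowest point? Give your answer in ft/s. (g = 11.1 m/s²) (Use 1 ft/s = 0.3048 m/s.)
h = L(1 − cosθ) = 1.1(1 − cos45°) = 0.322183 m
v = √(2gh) = √(2·11.1·0.322183) = 2.67441 m/s = 8.774 ft/s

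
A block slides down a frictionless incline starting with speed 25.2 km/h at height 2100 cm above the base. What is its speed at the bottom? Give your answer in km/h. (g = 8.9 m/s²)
Convert to SI: v₀ = 7.0 m/s, h = 21.0 m
½mv₀² + mgh = ½mv² ⇒ v = √(v₀² + 2gh) = √(7.0² + 2·8.9·21.0) = 20.5621 m/s = 74.02 km/h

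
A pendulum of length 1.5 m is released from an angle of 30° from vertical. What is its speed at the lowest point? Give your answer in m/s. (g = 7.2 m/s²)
h = L(1 − cosθ) = 1.5(1 − cos30°) = 0.200962 m
v = √(2gh) = √(2·7.2·0.200962) = 1.701 m/s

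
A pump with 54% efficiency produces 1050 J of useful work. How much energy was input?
W_in = W_out/η = 1050/0.54 = 1944 J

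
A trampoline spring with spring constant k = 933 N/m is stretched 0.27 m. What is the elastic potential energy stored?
PE = ½kx² = ½(933)(0.27)² = 34.01 J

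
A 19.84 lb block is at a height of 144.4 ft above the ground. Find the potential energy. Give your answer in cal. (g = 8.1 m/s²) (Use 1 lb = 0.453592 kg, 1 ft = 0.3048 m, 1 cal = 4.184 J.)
Convert to SI: m = 8.99927 kg, h = 44.0131 m
PE = mgh = (8.99927)(8.1)(44.0131) = 3208.29 J = 766.8 cal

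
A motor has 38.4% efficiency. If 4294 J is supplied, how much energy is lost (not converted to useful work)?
W_lost = W_in(1 − η) = 4294·(1 − 0.384) = 2645 J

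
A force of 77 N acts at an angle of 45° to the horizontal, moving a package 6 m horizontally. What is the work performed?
W = F·d·cosθ = (77)(6)cos(45°) = 326.7 J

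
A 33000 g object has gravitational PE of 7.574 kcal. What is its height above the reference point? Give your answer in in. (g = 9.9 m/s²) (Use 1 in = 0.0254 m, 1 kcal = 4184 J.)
Convert to SI: m = 33.0 kg, PE = 31689.6 J
h = PE/(mg) = 31689.6/(33.0·9.9) = 96.9991 m = 3819 in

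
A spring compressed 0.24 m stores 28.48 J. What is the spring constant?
k = 2·PE/x² = 2·28.48/(0.24)² = 988.9 N/m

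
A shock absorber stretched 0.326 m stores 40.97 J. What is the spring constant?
k = 2·PE/x² = 2·40.97/(0.326)² = 771.0 N/m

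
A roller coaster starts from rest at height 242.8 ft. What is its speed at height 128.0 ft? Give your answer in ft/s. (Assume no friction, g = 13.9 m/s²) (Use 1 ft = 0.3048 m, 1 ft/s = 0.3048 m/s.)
Convert to SI: h₁−h₂ = 34.991 m
mgh₁ = mgh₂ + ½mv² ⇒ v = √(2g(h₁−h₂)) = √(2·13.9·34.991) = 31.189 m/s = 102.3 ft/s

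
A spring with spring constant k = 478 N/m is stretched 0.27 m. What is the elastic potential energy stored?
PE = ½kx² = ½(478)(0.27)² = 17.42 J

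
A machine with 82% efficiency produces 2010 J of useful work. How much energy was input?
W_in = W_out/η = 2010/0.82 = 2451 J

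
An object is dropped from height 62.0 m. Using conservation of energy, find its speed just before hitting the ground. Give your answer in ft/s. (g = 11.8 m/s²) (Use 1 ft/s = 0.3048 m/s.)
mgh = ½mv² ⇒ v = √(2gh) = √(2·11.8·62.0) = 38.2518 m/s = 125.5 ft/s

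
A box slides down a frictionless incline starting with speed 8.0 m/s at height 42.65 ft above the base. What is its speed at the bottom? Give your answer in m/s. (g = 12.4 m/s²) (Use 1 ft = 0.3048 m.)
Convert to SI: v₀ = 8.0 m/s, h = 12.9997 m
½mv₀² + mgh = ½mv² ⇒ v = √(v₀² + 2gh) = √(8.0² + 2·12.4·12.9997) = 19.66 m/s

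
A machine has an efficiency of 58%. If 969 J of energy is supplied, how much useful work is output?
W_out = η·W_in = 0.58·969 = 562.02 J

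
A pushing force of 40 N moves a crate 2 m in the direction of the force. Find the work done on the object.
W = F·d = (40)(2) = 80.0 J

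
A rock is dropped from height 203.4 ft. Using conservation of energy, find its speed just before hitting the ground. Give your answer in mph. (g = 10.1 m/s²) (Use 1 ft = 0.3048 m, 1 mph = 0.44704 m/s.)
Convert to SI: h = 61.9963 m
mgh = ½mv² ⇒ v = √(2gh) = √(2·10.1·61.9963) = 35.3882 m/s = 79.16 mph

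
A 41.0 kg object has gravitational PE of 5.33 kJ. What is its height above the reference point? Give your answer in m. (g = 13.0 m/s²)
Convert to SI: m = 41.0 kg, PE = 5330.0 J
h = PE/(mg) = 5330.0/(41.0·13.0) = 10.0 m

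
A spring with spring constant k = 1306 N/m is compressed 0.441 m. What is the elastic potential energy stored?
PE = ½kx² = ½(1306)(0.441)² = 127.0 J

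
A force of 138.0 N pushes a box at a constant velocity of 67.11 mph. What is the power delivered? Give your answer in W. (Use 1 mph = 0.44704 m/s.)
Convert to SI: F = 138.0 N, v = 30.0009 m/s
P = Fv = (138.0)(30.0009) = 4140 W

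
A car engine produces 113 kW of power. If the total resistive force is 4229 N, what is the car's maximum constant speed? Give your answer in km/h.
P = Fv ⇒ v = P/F = 113000 W/4229.0 N = 26.7203 m/s = 96.19 km/h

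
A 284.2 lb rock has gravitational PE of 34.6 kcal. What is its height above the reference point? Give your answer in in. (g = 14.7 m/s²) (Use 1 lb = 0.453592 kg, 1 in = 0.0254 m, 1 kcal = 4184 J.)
Convert to SI: m = 128.911 kg, PE = 144766 J
h = PE/(mg) = 144766/(128.911·14.7) = 76.3943 m = 3008 in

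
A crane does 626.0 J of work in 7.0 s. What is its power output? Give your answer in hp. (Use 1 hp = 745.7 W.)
P = W/t = 626.0/7.0 = 89.4286 W = 0.1199 hp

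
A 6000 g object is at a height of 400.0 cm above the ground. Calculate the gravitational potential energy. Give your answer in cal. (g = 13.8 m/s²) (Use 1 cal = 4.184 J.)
Convert to SI: m = 6.0 kg, h = 4.0 m
PE = mgh = (6.0)(13.8)(4.0) = 331.2 J = 79.16 cal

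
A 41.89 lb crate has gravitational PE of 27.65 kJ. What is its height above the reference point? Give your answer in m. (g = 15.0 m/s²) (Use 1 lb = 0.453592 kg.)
Convert to SI: m = 19.001 kg, PE = 27650.0 J
h = PE/(mg) = 27650.0/(19.001·15.0) = 97.01 m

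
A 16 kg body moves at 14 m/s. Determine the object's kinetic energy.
KE = ½mv² = ½(16)(14)² = 1568.0 J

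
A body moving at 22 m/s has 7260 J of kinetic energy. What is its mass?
m = 2·KE/v² = 2·7260/(22)² = 30.0 kg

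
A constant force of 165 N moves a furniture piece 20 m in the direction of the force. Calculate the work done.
W = F·d = (165)(20) = 3300 J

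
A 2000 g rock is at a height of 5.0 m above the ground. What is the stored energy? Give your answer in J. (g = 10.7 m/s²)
Convert to SI: m = 2.0 kg, h = 5.0 m
PE = mgh = (2.0)(10.7)(5.0) = 107.0 J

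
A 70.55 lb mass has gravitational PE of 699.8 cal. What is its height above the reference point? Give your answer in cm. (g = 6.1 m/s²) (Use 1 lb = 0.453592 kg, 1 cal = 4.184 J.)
Convert to SI: m = 32.0009 kg, PE = 2927.96 J
h = PE/(mg) = 2927.96/(32.0009·6.1) = 14.9994 m = 1500 cm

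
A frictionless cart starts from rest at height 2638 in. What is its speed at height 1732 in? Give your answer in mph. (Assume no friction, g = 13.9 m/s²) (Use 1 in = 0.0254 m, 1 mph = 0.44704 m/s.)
Convert to SI: h₁−h₂ = 23.0124 m
mgh₁ = mgh₂ + ½mv² ⇒ v = √(2g(h₁−h₂)) = √(2·13.9·23.0124) = 25.2932 m/s = 56.58 mph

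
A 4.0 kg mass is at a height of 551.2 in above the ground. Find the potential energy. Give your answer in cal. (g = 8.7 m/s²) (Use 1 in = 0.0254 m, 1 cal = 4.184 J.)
Convert to SI: m = 4.0 kg, h = 14.0005 m
PE = mgh = (4.0)(8.7)(14.0005) = 487.217 J = 116.4 cal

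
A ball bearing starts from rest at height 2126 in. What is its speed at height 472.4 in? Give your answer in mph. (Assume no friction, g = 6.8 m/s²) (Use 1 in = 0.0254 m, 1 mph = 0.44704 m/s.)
Convert to SI: h₁−h₂ = 42.0014 m
mgh₁ = mgh₂ + ½mv² ⇒ v = √(2g(h₁−h₂)) = √(2·6.8·42.0014) = 23.9002 m/s = 53.46 mph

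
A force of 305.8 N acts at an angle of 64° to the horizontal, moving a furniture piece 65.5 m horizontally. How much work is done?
W = F·d·cosθ = (305.8)(65.5)cos(64°) = 8781 J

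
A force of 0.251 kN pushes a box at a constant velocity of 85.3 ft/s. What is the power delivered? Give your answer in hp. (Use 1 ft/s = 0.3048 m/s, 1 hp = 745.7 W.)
Convert to SI: F = 251.0 N, v = 25.9994 m/s
P = Fv = (251.0)(25.9994) = 6525.86 W = 8.751 hp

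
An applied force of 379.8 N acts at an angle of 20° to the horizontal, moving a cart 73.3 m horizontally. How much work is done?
W = F·d·cosθ = (379.8)(73.3)cos(20°) = 26160 J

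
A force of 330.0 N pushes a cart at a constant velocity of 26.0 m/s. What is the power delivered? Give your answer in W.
P = Fv = (330.0)(26.0) = 8580 W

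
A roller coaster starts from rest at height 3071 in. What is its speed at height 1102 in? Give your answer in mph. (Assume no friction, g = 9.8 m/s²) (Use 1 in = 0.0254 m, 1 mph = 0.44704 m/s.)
Convert to SI: h₁−h₂ = 50.0126 m
mgh₁ = mgh₂ + ½mv² ⇒ v = √(2g(h₁−h₂)) = √(2·9.8·50.0126) = 31.3089 m/s = 70.04 mph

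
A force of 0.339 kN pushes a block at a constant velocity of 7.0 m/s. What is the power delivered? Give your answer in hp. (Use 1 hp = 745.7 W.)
Convert to SI: F = 339.0 N, v = 7.0 m/s
P = Fv = (339.0)(7.0) = 2373.0 W = 3.182 hp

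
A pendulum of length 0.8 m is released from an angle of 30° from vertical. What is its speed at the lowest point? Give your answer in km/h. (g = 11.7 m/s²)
h = L(1 − cosθ) = 0.8(1 − cos30°) = 0.10718 m
v = √(2gh) = √(2·11.7·0.10718) = 1.58367 m/s = 5.701 km/h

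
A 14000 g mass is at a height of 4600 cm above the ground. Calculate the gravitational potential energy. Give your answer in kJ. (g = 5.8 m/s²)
Convert to SI: m = 14.0 kg, h = 46.0 m
PE = mgh = (14.0)(5.8)(46.0) = 3735.2 J = 3.735 kJ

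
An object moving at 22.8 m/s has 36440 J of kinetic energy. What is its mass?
m = 2·KE/v² = 2·36440/(22.8)² = 140.2 kg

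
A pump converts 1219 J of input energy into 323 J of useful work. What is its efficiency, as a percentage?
η = W_out/W_in = 323/1219 = 26.5%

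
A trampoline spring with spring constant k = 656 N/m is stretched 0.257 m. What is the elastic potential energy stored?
PE = ½kx² = ½(656)(0.257)² = 21.66 J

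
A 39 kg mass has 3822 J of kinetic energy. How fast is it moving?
v = √(2·KE/m) = √(2·3822/39) = 14.0 m/s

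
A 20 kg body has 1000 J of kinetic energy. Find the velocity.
v = √(2·KE/m) = √(2·1000/20) = 10.0 m/s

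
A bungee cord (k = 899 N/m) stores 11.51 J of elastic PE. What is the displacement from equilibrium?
x = √(2·PE/k) = √(2·11.51/899) = 0.16 m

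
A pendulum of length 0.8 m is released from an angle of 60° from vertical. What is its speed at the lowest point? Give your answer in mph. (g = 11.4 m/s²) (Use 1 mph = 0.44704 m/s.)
h = L(1 − cosθ) = 0.8(1 − cos60°) = 0.4 m
v = √(2gh) = √(2·11.4·0.4) = 3.01993 m/s = 6.755 mph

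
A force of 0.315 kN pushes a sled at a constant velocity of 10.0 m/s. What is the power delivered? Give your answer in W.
Convert to SI: F = 315.0 N, v = 10.0 m/s
P = Fv = (315.0)(10.0) = 3150 W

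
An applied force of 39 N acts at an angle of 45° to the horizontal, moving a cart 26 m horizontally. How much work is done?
W = F·d·cosθ = (39)(26)cos(45°) = 717.0 J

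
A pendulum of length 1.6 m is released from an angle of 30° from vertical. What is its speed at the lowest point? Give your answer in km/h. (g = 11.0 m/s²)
h = L(1 − cosθ) = 1.6(1 − cos30°) = 0.214359 m
v = √(2gh) = √(2·11.0·0.214359) = 2.17161 m/s = 7.818 km/h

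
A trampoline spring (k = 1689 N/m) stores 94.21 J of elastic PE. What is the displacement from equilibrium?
x = √(2·PE/k) = √(2·94.21/1689) = 0.334 m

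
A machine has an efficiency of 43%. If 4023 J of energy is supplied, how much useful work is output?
W_out = η·W_in = 0.43·4023 = 1729.89 J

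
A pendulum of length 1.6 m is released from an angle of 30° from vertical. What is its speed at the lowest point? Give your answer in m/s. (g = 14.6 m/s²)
h = L(1 − cosθ) = 1.6(1 − cos30°) = 0.214359 m
v = √(2gh) = √(2·14.6·0.214359) = 2.502 m/s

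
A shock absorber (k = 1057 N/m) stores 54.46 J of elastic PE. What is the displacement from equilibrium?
x = √(2·PE/k) = √(2·54.46/1057) = 0.321 m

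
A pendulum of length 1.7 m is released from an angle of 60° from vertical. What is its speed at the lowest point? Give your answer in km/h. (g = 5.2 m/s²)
h = L(1 − cosθ) = 1.7(1 − cos60°) = 0.85 m
v = √(2gh) = √(2·5.2·0.85) = 2.97321 m/s = 10.7 km/h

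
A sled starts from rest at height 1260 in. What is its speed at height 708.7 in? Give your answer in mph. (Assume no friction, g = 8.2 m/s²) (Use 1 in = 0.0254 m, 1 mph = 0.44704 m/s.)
Convert to SI: h₁−h₂ = 14.003 m
mgh₁ = mgh₂ + ½mv² ⇒ v = √(2g(h₁−h₂)) = √(2·8.2·14.003) = 15.1542 m/s = 33.9 mph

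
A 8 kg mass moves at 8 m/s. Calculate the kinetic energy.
KE = ½mv² = ½(8)(8)² = 256.0 J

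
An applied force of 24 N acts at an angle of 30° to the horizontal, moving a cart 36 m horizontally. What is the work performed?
W = F·d·cosθ = (24)(36)cos(30°) = 748.2 J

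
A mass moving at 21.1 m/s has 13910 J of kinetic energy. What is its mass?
m = 2·KE/v² = 2·13910/(21.1)² = 62.49 kg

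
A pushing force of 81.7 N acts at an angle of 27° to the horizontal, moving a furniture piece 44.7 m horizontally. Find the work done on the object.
W = F·d·cosθ = (81.7)(44.7)cos(27°) = 3254 J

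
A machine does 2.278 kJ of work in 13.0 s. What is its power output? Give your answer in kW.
Convert to SI: W = 2278.0 J, t = 13.0 s
P = W/t = 2278.0/13.0 = 175.231 W = 0.1752 kW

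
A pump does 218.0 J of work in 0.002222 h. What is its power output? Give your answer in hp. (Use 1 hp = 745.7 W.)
Convert to SI: W = 218.0 J, t = 7.9992 s
P = W/t = 218.0/7.9992 = 27.2527 W = 0.03655 hp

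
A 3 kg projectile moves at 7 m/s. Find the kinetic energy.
KE = ½mv² = ½(3)(7)² = 73.5 J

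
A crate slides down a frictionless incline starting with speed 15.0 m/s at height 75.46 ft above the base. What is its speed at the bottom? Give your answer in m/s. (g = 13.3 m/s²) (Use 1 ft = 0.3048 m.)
Convert to SI: v₀ = 15.0 m/s, h = 23.0002 m
½mv₀² + mgh = ½mv² ⇒ v = √(v₀² + 2gh) = √(15.0² + 2·13.3·23.0002) = 28.93 m/s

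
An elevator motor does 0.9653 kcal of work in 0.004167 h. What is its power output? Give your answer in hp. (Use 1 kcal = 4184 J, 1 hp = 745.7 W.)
Convert to SI: W = 4038.82 J, t = 15.0012 s
P = W/t = 4038.82/15.0012 = 269.233 W = 0.361 hp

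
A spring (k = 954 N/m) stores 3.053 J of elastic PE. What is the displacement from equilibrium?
x = √(2·PE/k) = √(2·3.053/954) = 0.08 m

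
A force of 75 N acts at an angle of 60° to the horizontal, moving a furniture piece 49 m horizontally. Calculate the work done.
W = F·d·cosθ = (75)(49)cos(60°) = 1838 J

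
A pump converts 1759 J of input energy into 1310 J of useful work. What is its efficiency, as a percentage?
η = W_out/W_in = 1310/1759 = 74.47%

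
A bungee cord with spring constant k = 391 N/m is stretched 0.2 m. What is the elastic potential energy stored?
PE = ½kx² = ½(391)(0.2)² = 7.82 J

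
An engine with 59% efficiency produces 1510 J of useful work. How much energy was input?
W_in = W_out/η = 1510/0.59 = 2559 J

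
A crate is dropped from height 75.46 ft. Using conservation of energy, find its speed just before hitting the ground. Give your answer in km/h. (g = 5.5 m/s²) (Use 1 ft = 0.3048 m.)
Convert to SI: h = 23.0002 m
mgh = ½mv² ⇒ v = √(2gh) = √(2·5.5·23.0002) = 15.906 m/s = 57.26 km/h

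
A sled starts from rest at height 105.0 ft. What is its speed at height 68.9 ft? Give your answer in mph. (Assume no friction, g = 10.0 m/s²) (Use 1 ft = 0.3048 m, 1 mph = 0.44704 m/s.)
Convert to SI: h₁−h₂ = 11.0033 m
mgh₁ = mgh₂ + ½mv² ⇒ v = √(2g(h₁−h₂)) = √(2·10.0·11.0033) = 14.8346 m/s = 33.18 mph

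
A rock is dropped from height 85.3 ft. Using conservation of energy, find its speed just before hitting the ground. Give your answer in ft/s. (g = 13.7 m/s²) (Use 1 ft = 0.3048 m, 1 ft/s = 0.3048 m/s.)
Convert to SI: h = 25.9994 m
mgh = ½mv² ⇒ v = √(2gh) = √(2·13.7·25.9994) = 26.6905 m/s = 87.57 ft/s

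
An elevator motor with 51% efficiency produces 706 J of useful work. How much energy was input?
W_in = W_out/η = 706/0.51 = 1384 J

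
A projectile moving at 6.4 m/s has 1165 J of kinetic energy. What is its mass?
m = 2·KE/v² = 2·1165/(6.4)² = 56.88 kg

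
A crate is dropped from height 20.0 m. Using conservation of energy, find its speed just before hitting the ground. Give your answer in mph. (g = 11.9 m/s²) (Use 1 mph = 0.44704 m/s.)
mgh = ½mv² ⇒ v = √(2gh) = √(2·11.9·20.0) = 21.8174 m/s = 48.8 mph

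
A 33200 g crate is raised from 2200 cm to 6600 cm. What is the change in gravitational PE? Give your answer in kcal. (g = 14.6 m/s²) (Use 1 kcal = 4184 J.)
Convert to SI: m = 33.2 kg, Δh = 44.0 m
ΔPE = mgΔh = (33.2)(14.6)(44.0) = 21327.7 J = 5.097 kcal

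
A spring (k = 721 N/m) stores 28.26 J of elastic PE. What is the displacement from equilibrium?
x = √(2·PE/k) = √(2·28.26/721) = 0.28 m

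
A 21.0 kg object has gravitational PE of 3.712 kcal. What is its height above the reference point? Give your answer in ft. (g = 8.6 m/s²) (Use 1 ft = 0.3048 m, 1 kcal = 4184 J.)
Convert to SI: m = 21.0 kg, PE = 15531.0 J
h = PE/(mg) = 15531.0/(21.0·8.6) = 85.9967 m = 282.1 ft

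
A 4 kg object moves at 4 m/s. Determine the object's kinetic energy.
KE = ½mv² = ½(4)(4)² = 32.0 J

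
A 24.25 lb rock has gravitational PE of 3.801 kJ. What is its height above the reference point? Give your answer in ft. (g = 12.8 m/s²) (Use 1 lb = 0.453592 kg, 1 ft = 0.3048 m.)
Convert to SI: m = 10.9996 kg, PE = 3801.0 J
h = PE/(mg) = 3801.0/(10.9996·12.8) = 26.9967 m = 88.57 ft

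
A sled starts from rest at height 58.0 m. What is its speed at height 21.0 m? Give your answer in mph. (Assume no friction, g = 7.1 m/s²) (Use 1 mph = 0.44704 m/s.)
mgh₁ = mgh₂ + ½mv² ⇒ v = √(2g(h₁−h₂)) = √(2·7.1·37.0) = 22.9216 m/s = 51.27 mph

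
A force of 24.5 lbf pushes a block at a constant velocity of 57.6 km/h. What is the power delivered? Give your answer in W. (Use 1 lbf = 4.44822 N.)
Convert to SI: F = 108.981 N, v = 16.0 m/s
P = Fv = (108.981)(16.0) = 1744 W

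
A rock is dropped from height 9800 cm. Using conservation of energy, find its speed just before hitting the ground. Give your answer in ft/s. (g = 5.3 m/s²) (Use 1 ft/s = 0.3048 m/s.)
Convert to SI: h = 98.0 m
mgh = ½mv² ⇒ v = √(2gh) = √(2·5.3·98.0) = 32.2304 m/s = 105.7 ft/s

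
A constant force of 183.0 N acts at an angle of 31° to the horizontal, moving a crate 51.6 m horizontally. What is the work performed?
W = F·d·cosθ = (183.0)(51.6)cos(31°) = 8094 J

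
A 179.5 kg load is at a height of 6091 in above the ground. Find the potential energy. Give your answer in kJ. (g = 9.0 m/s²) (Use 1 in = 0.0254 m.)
Convert to SI: m = 179.5 kg, h = 154.711 m
PE = mgh = (179.5)(9.0)(154.711) = 249936 J = 249.9 kJ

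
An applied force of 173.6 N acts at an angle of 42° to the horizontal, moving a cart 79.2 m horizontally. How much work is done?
W = F·d·cosθ = (173.6)(79.2)cos(42°) = 10220 J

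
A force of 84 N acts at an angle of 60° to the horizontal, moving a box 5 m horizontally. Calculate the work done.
W = F·d·cosθ = (84)(5)cos(60°) = 210.0 J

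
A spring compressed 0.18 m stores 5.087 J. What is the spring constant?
k = 2·PE/x² = 2·5.087/(0.18)² = 314.0 N/m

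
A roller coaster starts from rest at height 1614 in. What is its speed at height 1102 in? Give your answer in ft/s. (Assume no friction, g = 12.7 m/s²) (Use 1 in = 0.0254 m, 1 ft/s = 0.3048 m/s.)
Convert to SI: h₁−h₂ = 13.0048 m
mgh₁ = mgh₂ + ½mv² ⇒ v = √(2g(h₁−h₂)) = √(2·12.7·13.0048) = 18.1748 m/s = 59.63 ft/s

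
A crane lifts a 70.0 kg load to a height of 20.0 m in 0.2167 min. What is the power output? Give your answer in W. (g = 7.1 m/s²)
Convert to SI: m = 70.0 kg, h = 20.0 m, t = 13.002 s
P = mgh/t = (70.0)(7.1)(20.0)/13.002 = 764.5 W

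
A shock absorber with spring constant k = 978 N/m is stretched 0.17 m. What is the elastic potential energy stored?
PE = ½kx² = ½(978)(0.17)² = 14.13 J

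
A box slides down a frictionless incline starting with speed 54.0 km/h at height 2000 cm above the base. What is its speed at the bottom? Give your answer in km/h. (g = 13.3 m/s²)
Convert to SI: v₀ = 15.0 m/s, h = 20.0 m
½mv₀² + mgh = ½mv² ⇒ v = √(v₀² + 2gh) = √(15.0² + 2·13.3·20.0) = 27.5136 m/s = 99.05 km/h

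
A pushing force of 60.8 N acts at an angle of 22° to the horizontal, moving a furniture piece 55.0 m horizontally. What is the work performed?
W = F·d·cosθ = (60.8)(55.0)cos(22°) = 3101 J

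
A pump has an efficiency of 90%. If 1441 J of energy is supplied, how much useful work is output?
W_out = η·W_in = 0.9·1441 = 1296.9 J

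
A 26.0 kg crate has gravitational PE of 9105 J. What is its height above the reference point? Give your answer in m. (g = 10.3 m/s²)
h = PE/(mg) = 9105.0/(26.0·10.3) = 34.0 m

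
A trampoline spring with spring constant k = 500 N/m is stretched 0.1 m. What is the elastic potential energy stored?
PE = ½kx² = ½(500)(0.1)² = 2.5 J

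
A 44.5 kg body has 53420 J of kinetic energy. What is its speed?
v = √(2·KE/m) = √(2·53420/44.5) = 49.0 m/s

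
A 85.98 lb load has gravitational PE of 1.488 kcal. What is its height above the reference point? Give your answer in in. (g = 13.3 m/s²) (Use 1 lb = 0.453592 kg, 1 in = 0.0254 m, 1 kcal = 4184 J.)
Convert to SI: m = 38.9998 kg, PE = 6225.79 J
h = PE/(mg) = 6225.79/(38.9998·13.3) = 12.0027 m = 472.5 in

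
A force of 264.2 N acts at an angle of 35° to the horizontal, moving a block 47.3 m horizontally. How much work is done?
W = F·d·cosθ = (264.2)(47.3)cos(35°) = 10240 J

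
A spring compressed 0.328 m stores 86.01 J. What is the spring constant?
k = 2·PE/x² = 2·86.01/(0.328)² = 1599 N/m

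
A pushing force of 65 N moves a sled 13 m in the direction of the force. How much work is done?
W = F·d = (65)(13) = 845.0 J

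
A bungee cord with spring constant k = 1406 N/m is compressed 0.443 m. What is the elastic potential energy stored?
PE = ½kx² = ½(1406)(0.443)² = 138.0 J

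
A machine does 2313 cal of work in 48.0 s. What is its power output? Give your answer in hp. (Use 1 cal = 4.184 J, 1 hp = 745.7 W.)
Convert to SI: W = 9677.59 J, t = 48.0 s
P = W/t = 9677.59/48.0 = 201.617 W = 0.2704 hp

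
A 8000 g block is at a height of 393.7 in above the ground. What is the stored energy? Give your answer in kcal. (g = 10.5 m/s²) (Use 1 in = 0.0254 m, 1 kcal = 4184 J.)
Convert to SI: m = 8.0 kg, h = 9.99998 m
PE = mgh = (8.0)(10.5)(9.99998) = 839.998 J = 0.2008 kcal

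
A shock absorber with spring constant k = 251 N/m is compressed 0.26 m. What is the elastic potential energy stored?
PE = ½kx² = ½(251)(0.26)² = 8.484 J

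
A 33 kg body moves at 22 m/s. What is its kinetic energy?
KE = ½mv² = ½(33)(22)² = 7986.0 J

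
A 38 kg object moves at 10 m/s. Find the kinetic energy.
KE = ½mv² = ½(38)(10)² = 1900.0 J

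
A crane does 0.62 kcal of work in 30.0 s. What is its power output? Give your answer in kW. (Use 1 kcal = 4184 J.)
Convert to SI: W = 2594.08 J, t = 30.0 s
P = W/t = 2594.08/30.0 = 86.4693 W = 0.08647 kW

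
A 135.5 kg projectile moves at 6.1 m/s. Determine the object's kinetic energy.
KE = ½mv² = ½(135.5)(6.1)² = 2521 J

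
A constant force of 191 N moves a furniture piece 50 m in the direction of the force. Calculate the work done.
W = F·d = (191)(50) = 9550 J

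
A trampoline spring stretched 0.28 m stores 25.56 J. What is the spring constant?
k = 2·PE/x² = 2·25.56/(0.28)² = 652.0 N/m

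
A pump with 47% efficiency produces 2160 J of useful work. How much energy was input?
W_in = W_out/η = 2160/0.47 = 4596 J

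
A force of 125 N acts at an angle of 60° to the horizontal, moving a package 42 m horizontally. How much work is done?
W = F·d·cosθ = (125)(42)cos(60°) = 2625 J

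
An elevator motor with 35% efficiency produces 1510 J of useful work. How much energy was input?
W_in = W_out/η = 1510/0.35 = 4314 J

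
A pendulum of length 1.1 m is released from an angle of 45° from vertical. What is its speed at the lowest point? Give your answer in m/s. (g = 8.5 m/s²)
h = L(1 − cosθ) = 1.1(1 − cos45°) = 0.322183 m
v = √(2gh) = √(2·8.5·0.322183) = 2.34 m/s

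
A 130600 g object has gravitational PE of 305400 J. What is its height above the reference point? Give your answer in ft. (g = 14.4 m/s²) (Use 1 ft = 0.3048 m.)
Convert to SI: m = 130.6 kg, PE = 305400 J
h = PE/(mg) = 305400/(130.6·14.4) = 162.392 m = 532.8 ft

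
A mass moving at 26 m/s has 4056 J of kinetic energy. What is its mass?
m = 2·KE/v² = 2·4056/(26)² = 12.0 kg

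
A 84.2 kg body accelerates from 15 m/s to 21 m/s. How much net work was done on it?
W = ΔKE = ½m(v₂² − v₁²) = ½(84.2)(21² − 15²) = 9093.6 J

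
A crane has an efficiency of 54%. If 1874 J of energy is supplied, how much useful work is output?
W_out = η·W_in = 0.54·1874 = 1011.96 J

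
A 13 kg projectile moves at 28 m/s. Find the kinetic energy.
KE = ½mv² = ½(13)(28)² = 5096.0 J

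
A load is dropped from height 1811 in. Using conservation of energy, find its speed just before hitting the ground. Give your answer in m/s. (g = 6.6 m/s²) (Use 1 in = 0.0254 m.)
Convert to SI: h = 45.9994 m
mgh = ½mv² ⇒ v = √(2gh) = √(2·6.6·45.9994) = 24.64 m/s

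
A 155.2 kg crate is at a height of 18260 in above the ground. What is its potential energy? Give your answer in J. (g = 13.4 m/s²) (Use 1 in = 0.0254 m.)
Convert to SI: m = 155.2 kg, h = 463.804 m
PE = mgh = (155.2)(13.4)(463.804) = 964600 J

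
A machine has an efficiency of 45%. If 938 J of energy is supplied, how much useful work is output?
W_out = η·W_in = 0.45·938 = 422.1 J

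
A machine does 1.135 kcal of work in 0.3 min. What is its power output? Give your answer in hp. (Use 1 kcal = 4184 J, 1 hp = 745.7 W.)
Convert to SI: W = 4748.84 J, t = 18.0 s
P = W/t = 4748.84/18.0 = 263.824 W = 0.3538 hp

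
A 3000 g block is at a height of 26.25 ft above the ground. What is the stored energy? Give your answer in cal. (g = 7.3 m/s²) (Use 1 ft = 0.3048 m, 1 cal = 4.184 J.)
Convert to SI: m = 3.0 kg, h = 8.001 m
PE = mgh = (3.0)(7.3)(8.001) = 175.222 J = 41.88 cal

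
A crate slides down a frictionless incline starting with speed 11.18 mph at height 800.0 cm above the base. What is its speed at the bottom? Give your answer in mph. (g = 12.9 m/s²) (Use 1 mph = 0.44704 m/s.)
Convert to SI: v₀ = 4.99791 m/s, h = 8.0 m
½mv₀² + mgh = ½mv² ⇒ v = √(v₀² + 2gh) = √(4.99791² + 2·12.9·8.0) = 15.2111 m/s = 34.03 mph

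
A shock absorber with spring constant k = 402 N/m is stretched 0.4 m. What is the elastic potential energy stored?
PE = ½kx² = ½(402)(0.4)² = 32.16 J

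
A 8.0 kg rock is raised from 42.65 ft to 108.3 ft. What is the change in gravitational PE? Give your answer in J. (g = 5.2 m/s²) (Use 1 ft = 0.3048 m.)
Convert to SI: m = 8.0 kg, Δh = 20.0101 m
ΔPE = mgΔh = (8.0)(5.2)(20.0101) = 832.4 J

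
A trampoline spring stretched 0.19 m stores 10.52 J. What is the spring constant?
k = 2·PE/x² = 2·10.52/(0.19)² = 582.8 N/m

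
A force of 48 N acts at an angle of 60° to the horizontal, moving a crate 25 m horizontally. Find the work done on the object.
W = F·d·cosθ = (48)(25)cos(60°) = 600.0 J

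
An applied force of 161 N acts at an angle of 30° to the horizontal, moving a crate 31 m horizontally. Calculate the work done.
W = F·d·cosθ = (161)(31)cos(30°) = 4322 J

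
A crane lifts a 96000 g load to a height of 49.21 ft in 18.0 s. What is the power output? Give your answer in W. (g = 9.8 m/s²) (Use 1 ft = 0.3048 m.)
Convert to SI: m = 96.0 kg, h = 14.9992 m, t = 18.0 s
P = mgh/t = (96.0)(9.8)(14.9992)/18.0 = 784.0 W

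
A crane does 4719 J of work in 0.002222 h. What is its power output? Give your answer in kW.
Convert to SI: W = 4719.0 J, t = 7.9992 s
P = W/t = 4719.0/7.9992 = 589.934 W = 0.5899 kW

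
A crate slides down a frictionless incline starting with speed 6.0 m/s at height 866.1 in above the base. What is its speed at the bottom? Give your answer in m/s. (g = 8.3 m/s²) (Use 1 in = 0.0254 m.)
Convert to SI: v₀ = 6.0 m/s, h = 21.9989 m
½mv₀² + mgh = ½mv² ⇒ v = √(v₀² + 2gh) = √(6.0² + 2·8.3·21.9989) = 20.03 m/s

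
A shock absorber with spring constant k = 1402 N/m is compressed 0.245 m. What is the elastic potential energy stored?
PE = ½kx² = ½(1402)(0.245)² = 42.08 J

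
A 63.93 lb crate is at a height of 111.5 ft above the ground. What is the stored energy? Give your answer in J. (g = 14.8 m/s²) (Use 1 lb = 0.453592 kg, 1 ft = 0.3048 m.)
Convert to SI: m = 28.9981 kg, h = 33.9852 m
PE = mgh = (28.9981)(14.8)(33.9852) = 14590 J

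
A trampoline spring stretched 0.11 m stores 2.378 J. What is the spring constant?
k = 2·PE/x² = 2·2.378/(0.11)² = 393.1 N/m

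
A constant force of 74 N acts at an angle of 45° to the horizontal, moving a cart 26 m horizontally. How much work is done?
W = F·d·cosθ = (74)(26)cos(45°) = 1360 J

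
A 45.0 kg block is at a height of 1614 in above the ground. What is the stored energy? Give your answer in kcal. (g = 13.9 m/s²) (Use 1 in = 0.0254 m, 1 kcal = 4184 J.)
Convert to SI: m = 45.0 kg, h = 40.9956 m
PE = mgh = (45.0)(13.9)(40.9956) = 25642.7 J = 6.129 kcal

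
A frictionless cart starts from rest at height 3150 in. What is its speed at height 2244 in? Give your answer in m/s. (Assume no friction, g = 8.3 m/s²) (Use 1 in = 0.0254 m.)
Convert to SI: h₁−h₂ = 23.0124 m
mgh₁ = mgh₂ + ½mv² ⇒ v = √(2g(h₁−h₂)) = √(2·8.3·23.0124) = 19.54 m/s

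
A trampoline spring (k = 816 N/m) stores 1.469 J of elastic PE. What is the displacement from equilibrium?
x = √(2·PE/k) = √(2·1.469/816) = 0.06 m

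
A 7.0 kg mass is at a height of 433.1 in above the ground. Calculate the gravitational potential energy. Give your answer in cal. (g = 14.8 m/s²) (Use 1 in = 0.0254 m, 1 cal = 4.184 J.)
Convert to SI: m = 7.0 kg, h = 11.0007 m
PE = mgh = (7.0)(14.8)(11.0007) = 1139.68 J = 272.4 cal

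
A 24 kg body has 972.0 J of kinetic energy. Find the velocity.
v = √(2·KE/m) = √(2·972.0/24) = 9.0 m/s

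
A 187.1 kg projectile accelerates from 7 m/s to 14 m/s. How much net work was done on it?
W = ΔKE = ½m(v₂² − v₁²) = ½(187.1)(14² − 7²) = 13751.85 J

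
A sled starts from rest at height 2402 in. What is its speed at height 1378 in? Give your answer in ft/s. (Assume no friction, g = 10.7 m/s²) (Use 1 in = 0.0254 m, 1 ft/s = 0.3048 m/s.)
Convert to SI: h₁−h₂ = 26.0096 m
mgh₁ = mgh₂ + ½mv² ⇒ v = √(2g(h₁−h₂)) = √(2·10.7·26.0096) = 23.5925 m/s = 77.4 ft/s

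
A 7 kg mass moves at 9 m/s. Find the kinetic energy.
KE = ½mv² = ½(7)(9)² = 283.5 J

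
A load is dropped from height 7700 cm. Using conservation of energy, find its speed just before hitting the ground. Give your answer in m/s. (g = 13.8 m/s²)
Convert to SI: h = 77.0 m
mgh = ½mv² ⇒ v = √(2gh) = √(2·13.8·77.0) = 46.1 m/s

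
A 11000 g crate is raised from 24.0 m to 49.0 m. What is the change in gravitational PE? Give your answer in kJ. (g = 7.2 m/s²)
Convert to SI: m = 11.0 kg, Δh = 25.0 m
ΔPE = mgΔh = (11.0)(7.2)(25.0) = 1980.0 J = 1.98 kJ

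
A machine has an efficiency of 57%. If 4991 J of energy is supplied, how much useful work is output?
W_out = η·W_in = 0.57·4991 = 2844.87 J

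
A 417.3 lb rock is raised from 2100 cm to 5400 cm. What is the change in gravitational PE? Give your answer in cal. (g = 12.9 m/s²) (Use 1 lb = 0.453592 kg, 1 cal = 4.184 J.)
Convert to SI: m = 189.284 kg, Δh = 33.0 m
ΔPE = mgΔh = (189.284)(12.9)(33.0) = 80578.2 J = 19260 cal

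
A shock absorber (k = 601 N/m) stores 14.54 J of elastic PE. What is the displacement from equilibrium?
x = √(2·PE/k) = √(2·14.54/601) = 0.22 m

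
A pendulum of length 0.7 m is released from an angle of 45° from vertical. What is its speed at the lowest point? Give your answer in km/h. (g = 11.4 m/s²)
h = L(1 − cosθ) = 0.7(1 − cos45°) = 0.205025 m
v = √(2gh) = √(2·11.4·0.205025) = 2.16208 m/s = 7.783 km/h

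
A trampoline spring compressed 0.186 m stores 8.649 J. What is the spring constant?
k = 2·PE/x² = 2·8.649/(0.186)² = 500.0 N/m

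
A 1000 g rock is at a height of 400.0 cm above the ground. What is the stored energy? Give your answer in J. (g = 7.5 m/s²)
Convert to SI: m = 1.0 kg, h = 4.0 m
PE = mgh = (1.0)(7.5)(4.0) = 30.0 J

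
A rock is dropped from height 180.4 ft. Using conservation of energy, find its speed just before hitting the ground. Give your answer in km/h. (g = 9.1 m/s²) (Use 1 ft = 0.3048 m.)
Convert to SI: h = 54.9859 m
mgh = ½mv² ⇒ v = √(2gh) = √(2·9.1·54.9859) = 31.6345 m/s = 113.9 km/h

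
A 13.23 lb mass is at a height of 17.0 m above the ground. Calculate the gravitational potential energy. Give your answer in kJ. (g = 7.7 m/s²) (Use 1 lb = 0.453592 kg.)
Convert to SI: m = 6.00102 kg, h = 17.0 m
PE = mgh = (6.00102)(7.7)(17.0) = 785.534 J = 0.7855 kJ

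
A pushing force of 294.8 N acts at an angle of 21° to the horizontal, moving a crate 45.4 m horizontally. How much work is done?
W = F·d·cosθ = (294.8)(45.4)cos(21°) = 12490 J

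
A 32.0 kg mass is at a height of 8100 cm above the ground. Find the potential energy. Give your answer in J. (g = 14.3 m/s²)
Convert to SI: m = 32.0 kg, h = 81.0 m
PE = mgh = (32.0)(14.3)(81.0) = 37070 J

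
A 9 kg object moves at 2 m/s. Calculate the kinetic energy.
KE = ½mv² = ½(9)(2)² = 18.0 J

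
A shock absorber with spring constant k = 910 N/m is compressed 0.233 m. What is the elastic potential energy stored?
PE = ½kx² = ½(910)(0.233)² = 24.7 J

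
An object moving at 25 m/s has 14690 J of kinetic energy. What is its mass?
m = 2·KE/v² = 2·14690/(25)² = 47.01 kg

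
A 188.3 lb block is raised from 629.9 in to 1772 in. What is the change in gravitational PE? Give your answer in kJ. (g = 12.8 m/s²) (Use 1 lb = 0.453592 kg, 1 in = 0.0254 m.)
Convert to SI: m = 85.4114 kg, Δh = 29.0093 m
ΔPE = mgΔh = (85.4114)(12.8)(29.0093) = 31714.9 J = 31.71 kJ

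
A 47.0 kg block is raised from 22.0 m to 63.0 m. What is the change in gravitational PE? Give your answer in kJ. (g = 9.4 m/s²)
ΔPE = mgΔh = (47.0)(9.4)(41.0) = 18113.8 J = 18.11 kJ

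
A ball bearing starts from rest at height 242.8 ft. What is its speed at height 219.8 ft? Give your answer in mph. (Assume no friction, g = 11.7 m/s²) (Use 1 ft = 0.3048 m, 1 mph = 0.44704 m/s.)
Convert to SI: h₁−h₂ = 7.0104 m
mgh₁ = mgh₂ + ½mv² ⇒ v = √(2g(h₁−h₂)) = √(2·11.7·7.0104) = 12.8079 m/s = 28.65 mph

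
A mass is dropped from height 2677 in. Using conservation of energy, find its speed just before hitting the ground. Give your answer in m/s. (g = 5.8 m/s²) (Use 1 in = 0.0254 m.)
Convert to SI: h = 67.9958 m
mgh = ½mv² ⇒ v = √(2gh) = √(2·5.8·67.9958) = 28.08 m/s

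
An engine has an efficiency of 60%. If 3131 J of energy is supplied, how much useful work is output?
W_out = η·W_in = 0.6·3131 = 1878.6 J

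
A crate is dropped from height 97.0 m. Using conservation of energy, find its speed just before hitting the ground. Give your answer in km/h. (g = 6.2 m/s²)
mgh = ½mv² ⇒ v = √(2gh) = √(2·6.2·97.0) = 34.6814 m/s = 124.9 km/h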